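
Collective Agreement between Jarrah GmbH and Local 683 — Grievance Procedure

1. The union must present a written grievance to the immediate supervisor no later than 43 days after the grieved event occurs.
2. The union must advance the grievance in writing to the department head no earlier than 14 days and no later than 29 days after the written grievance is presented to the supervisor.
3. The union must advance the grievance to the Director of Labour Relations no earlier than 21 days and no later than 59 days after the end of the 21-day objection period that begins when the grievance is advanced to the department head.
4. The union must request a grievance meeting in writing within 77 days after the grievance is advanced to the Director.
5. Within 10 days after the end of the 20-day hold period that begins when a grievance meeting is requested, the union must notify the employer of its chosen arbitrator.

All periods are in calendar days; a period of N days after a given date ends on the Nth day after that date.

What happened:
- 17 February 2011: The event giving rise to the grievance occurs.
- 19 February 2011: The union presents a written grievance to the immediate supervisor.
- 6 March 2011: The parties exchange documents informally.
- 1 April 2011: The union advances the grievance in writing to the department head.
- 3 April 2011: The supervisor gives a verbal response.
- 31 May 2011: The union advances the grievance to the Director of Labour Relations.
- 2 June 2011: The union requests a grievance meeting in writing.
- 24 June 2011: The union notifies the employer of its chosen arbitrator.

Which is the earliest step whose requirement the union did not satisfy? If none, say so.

Step 2

Step 1 — counting 43 days from 17 February 2011 (when the grieved event occurs) gives a deadline of 1 April 2011; completed 19 February 2011, before the deadline.
Step 2 — 14 and 29 days from 19 February 2011 (when the written grievance is presented to the supervisor) are 5 March 2011 and 20 March 2011 respectively; 1 April 2011 is 12 days past the end of the window.
The procedure was therefore not followed at step 2.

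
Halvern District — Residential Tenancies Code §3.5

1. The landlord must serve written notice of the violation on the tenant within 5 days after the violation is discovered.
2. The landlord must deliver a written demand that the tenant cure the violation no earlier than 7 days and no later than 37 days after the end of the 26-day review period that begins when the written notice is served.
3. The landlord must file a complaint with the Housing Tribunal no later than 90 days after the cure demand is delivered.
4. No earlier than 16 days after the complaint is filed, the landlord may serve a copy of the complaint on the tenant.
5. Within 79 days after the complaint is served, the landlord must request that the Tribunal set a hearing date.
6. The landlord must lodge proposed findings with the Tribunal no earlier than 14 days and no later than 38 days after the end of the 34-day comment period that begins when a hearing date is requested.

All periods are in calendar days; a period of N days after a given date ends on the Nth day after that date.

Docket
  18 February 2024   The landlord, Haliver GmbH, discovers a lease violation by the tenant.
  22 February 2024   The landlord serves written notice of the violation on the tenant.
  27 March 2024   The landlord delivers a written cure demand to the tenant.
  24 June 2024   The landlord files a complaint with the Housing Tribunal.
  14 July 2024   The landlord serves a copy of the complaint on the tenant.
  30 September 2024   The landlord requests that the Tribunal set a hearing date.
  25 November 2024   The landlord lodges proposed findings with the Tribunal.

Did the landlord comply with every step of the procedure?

(1) due by 18 February 2024 + 5 days = 23 February 2024; 22 February 2024 is within that limit.
(2) the permitted window runs from 19 March 2024 + 7 = 26 March 2024 to 19 March 2024 + 37 = 25 April 2024; done 27 March 2024, which is between those dates.
(3) due by 27 March 2024 + 90 days = 25 June 2024; 24 June 2024 is within that limit.
(4) permitted from 24 June 2024 + 16 days = 10 July 2024 onward; done 14 July 2024, after the minimum wait.
(5) due by 14 July 2024 + 79 days = 1 October 2024; completed 30 September 2024, before the deadline.
(6) the permitted window runs from 3 November 2024 + 14 = 17 November 2024 to 3 November 2024 + 38 = 11 December 2024; done 25 November 2024, which is between those dates.

Yes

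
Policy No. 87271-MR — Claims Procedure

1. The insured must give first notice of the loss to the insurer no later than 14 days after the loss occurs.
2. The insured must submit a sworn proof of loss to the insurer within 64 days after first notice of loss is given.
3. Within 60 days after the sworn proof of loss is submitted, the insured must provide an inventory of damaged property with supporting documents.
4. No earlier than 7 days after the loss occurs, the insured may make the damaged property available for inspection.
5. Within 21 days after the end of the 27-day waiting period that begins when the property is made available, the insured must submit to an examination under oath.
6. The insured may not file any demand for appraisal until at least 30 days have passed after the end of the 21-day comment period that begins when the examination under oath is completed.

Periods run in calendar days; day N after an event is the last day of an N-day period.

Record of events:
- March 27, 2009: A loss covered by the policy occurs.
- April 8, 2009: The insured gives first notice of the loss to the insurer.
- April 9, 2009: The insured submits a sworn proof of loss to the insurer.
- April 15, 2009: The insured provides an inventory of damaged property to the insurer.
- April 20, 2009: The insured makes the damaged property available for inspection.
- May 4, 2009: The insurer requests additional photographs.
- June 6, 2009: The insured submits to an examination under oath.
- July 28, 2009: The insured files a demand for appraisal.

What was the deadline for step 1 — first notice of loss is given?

Step 1 runs from March 27, 2009, when the loss occurs. 14 days after March 27, 2009 is April 10, 2009.

April 10, 2009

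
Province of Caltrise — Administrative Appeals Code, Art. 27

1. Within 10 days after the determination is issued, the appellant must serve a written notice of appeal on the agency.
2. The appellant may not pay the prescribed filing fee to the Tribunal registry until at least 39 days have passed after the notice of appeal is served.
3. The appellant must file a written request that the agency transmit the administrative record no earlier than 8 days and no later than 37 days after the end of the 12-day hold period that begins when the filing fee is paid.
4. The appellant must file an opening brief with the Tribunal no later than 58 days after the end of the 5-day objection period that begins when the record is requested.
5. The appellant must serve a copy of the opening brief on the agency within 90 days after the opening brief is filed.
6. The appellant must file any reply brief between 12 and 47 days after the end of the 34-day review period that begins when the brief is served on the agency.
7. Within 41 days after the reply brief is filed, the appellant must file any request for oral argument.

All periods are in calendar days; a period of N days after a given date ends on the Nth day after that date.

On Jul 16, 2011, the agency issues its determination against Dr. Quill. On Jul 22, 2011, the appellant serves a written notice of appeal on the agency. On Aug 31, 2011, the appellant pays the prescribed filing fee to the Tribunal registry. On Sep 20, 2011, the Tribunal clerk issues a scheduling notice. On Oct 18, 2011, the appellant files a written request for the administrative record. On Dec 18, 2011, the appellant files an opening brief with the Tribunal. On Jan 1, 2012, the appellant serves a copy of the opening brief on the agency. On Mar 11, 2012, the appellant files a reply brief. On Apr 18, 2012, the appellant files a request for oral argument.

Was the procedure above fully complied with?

Yes

Step 1 — counting 10 days from Jul 16, 2011 (when the determination is issued) gives a deadline of Jul 26, 2011; done Jul 22, 2011 — timely.
Step 2 — must wait 39 days from Jul 22, 2011 (when the notice of appeal is served), so not before Aug 30, 2011; done Aug 31, 2011, after the minimum wait.
Step 3 — 8 and 37 days from Sep 12, 2011 (end of the 12-day hold period, which began when the filing fee is paid on Aug 31, 2011) are Sep 20, 2011 and Oct 19, 2011 respectively; done Oct 18, 2011 — within the window.
Step 4 — counting 58 days from Oct 23, 2011 (end of the 5-day objection period, which began when the record is requested on Oct 18, 2011) gives a deadline of Dec 20, 2011; completed Dec 18, 2011, before the deadline.
Step 5 — counting 90 days from Dec 18, 2011 (when the opening brief is filed) gives a deadline of Mar 17, 2012; done Jan 1, 2012 — timely.
Step 6 — 12 and 47 days from Feb 4, 2012 (end of the 34-day review period, which began when the brief is served on the agency on Jan 1, 2012) are Feb 16, 2012 and Mar 22, 2012 respectively; done Mar 11, 2012, which is between those dates.
Step 7 — counting 41 days from Mar 11, 2012 (when the reply brief is filed) gives a deadline of Apr 21, 2012; Apr 18, 2012 is within that limit.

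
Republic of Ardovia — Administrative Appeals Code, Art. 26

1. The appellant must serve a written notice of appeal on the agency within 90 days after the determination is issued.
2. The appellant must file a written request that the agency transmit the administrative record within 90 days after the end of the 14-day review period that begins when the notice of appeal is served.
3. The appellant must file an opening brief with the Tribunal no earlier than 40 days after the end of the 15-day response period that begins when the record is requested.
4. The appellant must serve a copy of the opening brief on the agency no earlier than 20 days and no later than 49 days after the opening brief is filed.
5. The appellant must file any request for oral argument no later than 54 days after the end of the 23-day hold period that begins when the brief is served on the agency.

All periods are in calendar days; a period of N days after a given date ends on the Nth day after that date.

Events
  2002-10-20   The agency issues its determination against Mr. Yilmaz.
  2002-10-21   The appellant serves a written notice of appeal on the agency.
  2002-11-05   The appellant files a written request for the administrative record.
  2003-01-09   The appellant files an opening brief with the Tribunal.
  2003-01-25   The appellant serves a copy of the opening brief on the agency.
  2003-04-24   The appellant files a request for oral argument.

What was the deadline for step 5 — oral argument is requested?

2003-04-12

The brief is served on the agency on 2003-01-25; the 23-day hold period therefore ends 2003-02-17, and step 5 runs from that date. 54 days after 2003-02-17 is 2003-04-12.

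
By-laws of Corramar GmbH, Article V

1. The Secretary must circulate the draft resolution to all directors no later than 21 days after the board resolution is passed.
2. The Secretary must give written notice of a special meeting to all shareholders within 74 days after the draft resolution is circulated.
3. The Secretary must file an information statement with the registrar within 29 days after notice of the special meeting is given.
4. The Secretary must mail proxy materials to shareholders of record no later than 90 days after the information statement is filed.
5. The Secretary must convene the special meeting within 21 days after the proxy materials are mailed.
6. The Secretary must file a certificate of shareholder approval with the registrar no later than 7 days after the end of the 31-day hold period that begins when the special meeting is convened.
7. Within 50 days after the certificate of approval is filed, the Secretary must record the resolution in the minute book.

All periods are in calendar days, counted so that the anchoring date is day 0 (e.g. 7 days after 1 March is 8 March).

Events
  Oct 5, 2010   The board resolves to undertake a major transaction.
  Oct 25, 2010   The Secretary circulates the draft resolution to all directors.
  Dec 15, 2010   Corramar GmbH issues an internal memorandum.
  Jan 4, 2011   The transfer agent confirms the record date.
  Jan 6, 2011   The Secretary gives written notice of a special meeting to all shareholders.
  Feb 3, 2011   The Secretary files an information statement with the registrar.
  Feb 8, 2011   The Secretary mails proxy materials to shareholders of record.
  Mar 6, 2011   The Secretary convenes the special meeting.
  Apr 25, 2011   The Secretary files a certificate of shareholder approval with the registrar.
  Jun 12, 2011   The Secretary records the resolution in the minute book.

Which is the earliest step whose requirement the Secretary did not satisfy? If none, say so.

Step 5

Step 1: 21 days after Oct 5, 2010 (when the board resolution is passed) is Oct 26, 2010; done Oct 25, 2010 — timely.
Step 2: 74 days after Oct 25, 2010 (when the draft resolution is circulated) is Jan 7, 2011; done Jan 6, 2011 — timely.
Step 3: 29 days after Jan 6, 2011 (when notice of the special meeting is given) is Feb 4, 2011; Feb 3, 2011 is within that limit.
Step 4: 90 days after Feb 3, 2011 (when the information statement is filed) is May 4, 2011; completed Feb 8, 2011, before the deadline.
Step 5: 21 days after Feb 8, 2011 (when the proxy materials are mailed) is Mar 1, 2011; not done until Mar 6, 2011, 5 days after the deadline.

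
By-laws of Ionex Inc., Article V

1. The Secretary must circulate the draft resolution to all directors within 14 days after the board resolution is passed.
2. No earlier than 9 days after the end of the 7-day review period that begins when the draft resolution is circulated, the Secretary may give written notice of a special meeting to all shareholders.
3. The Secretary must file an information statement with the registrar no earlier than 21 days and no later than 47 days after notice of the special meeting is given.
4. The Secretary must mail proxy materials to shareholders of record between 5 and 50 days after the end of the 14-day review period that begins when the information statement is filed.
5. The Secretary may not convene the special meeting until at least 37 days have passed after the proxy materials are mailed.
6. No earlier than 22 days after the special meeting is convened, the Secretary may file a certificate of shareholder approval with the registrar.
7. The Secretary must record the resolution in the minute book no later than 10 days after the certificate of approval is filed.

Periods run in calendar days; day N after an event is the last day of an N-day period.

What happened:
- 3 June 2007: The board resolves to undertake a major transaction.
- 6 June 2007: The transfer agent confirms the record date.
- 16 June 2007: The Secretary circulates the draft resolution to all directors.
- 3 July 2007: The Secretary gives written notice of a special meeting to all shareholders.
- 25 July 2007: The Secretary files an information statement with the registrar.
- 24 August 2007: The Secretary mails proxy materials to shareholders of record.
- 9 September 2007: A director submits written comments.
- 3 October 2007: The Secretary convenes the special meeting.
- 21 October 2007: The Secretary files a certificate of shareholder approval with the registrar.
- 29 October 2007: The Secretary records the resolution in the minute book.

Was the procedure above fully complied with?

(1) due by 3 June 2007 + 14 days = 17 June 2007; 16 June 2007 is within that limit.
(2) permitted from 23 June 2007 + 9 days = 2 July 2007 onward; done 3 July 2007 — permitted.
(3) the permitted window runs from 3 July 2007 + 21 = 24 July 2007 to 3 July 2007 + 47 = 19 August 2007; 25 July 2007 falls inside that range.
(4) the permitted window runs from 8 August 2007 + 5 = 13 August 2007 to 8 August 2007 + 50 = 27 September 2007; done 24 August 2007, which is between those dates.
(5) permitted from 24 August 2007 + 37 days = 30 September 2007 onward; done 3 October 2007 — permitted.
(6) permitted from 3 October 2007 + 22 days = 25 October 2007 onward; 21 October 2007 is 4 days before the earliest permitted date.
Later steps need not be reached.

No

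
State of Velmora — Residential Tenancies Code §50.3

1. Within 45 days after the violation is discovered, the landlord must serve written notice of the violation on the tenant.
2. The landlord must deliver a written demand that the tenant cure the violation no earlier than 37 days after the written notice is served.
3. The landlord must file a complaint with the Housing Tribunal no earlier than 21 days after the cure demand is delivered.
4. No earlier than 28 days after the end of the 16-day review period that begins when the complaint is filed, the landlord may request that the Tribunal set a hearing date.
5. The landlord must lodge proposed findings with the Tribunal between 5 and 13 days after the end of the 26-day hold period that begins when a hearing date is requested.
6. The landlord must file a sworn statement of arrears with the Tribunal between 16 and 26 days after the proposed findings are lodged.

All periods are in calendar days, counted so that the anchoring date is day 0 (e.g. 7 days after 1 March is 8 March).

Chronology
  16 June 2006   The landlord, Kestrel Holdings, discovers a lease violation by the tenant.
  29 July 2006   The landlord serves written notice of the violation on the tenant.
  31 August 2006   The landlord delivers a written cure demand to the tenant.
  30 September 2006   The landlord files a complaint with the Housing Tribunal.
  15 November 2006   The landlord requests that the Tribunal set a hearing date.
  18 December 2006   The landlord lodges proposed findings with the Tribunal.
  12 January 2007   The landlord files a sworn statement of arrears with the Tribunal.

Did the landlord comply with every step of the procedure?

Step 1: 45 days after 16 June 2006 (when the violation is discovered) is 31 July 2006; done 29 July 2006 — timely.
Step 2: the earliest permitted date is 37 days after 29 July 2006 (when the written notice is served), i.e. 4 September 2006; 31 August 2006 is 4 days before the earliest permitted date.

No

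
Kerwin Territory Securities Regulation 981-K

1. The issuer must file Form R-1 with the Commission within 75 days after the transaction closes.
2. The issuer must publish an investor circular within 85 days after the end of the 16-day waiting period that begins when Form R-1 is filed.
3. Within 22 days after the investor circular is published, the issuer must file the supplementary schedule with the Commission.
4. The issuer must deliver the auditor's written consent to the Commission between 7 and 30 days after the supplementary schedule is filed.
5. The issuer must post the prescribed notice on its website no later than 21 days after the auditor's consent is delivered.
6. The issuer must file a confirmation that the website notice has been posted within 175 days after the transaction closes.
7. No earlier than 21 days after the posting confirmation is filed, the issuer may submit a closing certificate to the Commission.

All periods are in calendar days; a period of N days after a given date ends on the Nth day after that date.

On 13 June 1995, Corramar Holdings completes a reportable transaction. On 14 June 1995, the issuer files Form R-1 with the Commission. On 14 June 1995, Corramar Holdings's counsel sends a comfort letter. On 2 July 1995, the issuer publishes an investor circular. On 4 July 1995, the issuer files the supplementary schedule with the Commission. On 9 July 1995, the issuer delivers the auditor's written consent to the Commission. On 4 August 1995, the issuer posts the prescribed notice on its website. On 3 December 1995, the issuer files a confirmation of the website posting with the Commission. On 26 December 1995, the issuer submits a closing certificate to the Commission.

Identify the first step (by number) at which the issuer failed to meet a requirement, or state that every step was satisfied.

(1) due by 13 June 1995 + 75 days = 27 August 1995; 14 June 1995 is within that limit.
(2) due by 30 June 1995 + 85 days = 23 September 1995; done 2 July 1995 — timely.
(3) due by 2 July 1995 + 22 days = 24 July 1995; done 4 July 1995 — timely.
(4) the permitted window runs from 4 July 1995 + 7 = 11 July 1995 to 4 July 1995 + 30 = 3 August 1995; 9 July 1995 is 2 days too early.
The procedure was therefore not followed at step 4.

Step 4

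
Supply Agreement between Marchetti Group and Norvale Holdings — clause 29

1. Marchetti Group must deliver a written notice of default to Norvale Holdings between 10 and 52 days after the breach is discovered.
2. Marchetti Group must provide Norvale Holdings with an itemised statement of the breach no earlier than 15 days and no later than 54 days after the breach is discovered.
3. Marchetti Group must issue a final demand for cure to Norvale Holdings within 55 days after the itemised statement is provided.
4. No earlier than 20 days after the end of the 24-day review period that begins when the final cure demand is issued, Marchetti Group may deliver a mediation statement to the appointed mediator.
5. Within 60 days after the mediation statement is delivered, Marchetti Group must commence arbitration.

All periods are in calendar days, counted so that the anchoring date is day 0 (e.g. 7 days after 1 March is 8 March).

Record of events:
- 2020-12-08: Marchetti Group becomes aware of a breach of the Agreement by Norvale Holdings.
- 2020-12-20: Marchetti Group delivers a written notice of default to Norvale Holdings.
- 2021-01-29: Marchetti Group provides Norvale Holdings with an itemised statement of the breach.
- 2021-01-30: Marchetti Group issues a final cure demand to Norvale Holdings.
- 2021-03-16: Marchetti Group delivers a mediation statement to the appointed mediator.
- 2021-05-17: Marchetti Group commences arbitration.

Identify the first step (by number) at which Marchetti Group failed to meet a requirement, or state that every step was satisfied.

Step 1: the window is 10–52 days after 2020-12-08 (when the breach is discovered), so 2020-12-18 through 2021-01-29; done 2020-12-20 — within the window.
Step 2: the window is 15–54 days after 2020-12-08 (when the breach is discovered), so 2020-12-23 through 2021-01-31; done 2021-01-29, which is between those dates.
Step 3: 55 days after 2021-01-29 (when the itemised statement is provided) is 2021-03-25; done 2021-01-30 — timely.
Step 4: the earliest permitted date is 20 days after 2021-02-23 (end of the 24-day review period, which began when the final cure demand is issued on 2021-01-30), i.e. 2021-03-15; done 2021-03-16, after the minimum wait.
Step 5: 60 days after 2021-03-16 (when the mediation statement is delivered) is 2021-05-15; done 2021-05-17 — 2 days late.
The analysis stops there.

Step 5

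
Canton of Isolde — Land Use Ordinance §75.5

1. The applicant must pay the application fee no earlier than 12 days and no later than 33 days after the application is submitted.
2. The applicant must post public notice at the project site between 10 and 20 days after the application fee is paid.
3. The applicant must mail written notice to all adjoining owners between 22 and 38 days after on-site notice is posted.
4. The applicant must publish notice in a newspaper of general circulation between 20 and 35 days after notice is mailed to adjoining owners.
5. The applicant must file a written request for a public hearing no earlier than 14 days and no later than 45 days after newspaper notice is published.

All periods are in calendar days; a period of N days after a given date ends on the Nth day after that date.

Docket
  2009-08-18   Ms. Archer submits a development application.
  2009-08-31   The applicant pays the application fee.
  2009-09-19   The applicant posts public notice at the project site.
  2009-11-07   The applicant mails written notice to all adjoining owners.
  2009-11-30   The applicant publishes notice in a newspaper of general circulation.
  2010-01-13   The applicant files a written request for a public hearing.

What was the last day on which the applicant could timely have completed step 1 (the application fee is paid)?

Step 1 runs from 2009-08-18, when the application is submitted. The window is 12–33 days after 2009-08-18; it closes on 2009-09-20.

2009-09-20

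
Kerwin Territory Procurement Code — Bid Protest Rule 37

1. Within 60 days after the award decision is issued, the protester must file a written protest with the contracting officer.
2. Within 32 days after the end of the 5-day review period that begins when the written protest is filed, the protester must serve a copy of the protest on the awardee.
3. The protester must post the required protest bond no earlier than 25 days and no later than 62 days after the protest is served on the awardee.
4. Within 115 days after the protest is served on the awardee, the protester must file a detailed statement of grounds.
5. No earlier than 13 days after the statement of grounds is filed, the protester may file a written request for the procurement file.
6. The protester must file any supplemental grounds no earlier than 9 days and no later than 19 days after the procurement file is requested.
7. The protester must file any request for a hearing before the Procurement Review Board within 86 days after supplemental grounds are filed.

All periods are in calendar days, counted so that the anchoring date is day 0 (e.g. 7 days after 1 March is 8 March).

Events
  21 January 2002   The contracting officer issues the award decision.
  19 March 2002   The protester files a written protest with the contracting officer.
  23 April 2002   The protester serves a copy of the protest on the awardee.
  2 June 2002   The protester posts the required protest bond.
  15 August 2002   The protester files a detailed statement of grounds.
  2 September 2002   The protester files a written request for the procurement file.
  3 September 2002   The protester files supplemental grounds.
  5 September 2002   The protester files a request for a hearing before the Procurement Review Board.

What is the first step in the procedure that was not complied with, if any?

(1) due by 21 January 2002 + 60 days = 22 March 2002; completed 19 March 2002, before the deadline.
(2) due by 24 March 2002 + 32 days = 25 April 2002; completed 23 April 2002, before the deadline.
(3) the permitted window runs from 23 April 2002 + 25 = 18 May 2002 to 23 April 2002 + 62 = 24 June 2002; done 2 June 2002, which is between those dates.
(4) due by 23 April 2002 + 115 days = 16 August 2002; done 15 August 2002 — timely.
(5) permitted from 15 August 2002 + 13 days = 28 August 2002 onward; done 2 September 2002, after the minimum wait.
(6) the permitted window runs from 2 September 2002 + 9 = 11 September 2002 to 2 September 2002 + 19 = 21 September 2002; done 3 September 2002 — 8 days before the window opened.

Step 6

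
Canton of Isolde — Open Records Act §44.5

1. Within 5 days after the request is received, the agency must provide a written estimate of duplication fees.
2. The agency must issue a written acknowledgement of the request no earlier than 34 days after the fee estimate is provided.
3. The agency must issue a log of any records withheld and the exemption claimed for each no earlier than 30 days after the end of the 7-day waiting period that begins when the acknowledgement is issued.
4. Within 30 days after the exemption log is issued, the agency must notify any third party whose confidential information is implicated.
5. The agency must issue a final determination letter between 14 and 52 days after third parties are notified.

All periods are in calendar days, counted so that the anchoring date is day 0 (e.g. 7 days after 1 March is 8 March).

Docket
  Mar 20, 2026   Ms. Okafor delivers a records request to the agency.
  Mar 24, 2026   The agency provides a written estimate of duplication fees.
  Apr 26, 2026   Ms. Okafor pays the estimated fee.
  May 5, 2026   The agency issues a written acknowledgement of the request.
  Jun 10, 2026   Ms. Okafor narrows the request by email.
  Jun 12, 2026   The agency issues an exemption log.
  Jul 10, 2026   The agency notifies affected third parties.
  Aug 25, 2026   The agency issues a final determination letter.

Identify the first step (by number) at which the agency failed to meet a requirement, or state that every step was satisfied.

None — every step was satisfied

(1) due by Mar 20, 2026 + 5 days = Mar 25, 2026; Mar 24, 2026 is within that limit.
(2) permitted from Mar 24, 2026 + 34 days = Apr 27, 2026 onward; done May 5, 2026 — permitted.
(3) permitted from May 12, 2026 + 30 days = Jun 11, 2026 onward; done Jun 12, 2026, after the minimum wait.
(4) due by Jun 12, 2026 + 30 days = Jul 12, 2026; done Jul 10, 2026 — timely.
(5) the permitted window runs from Jul 10, 2026 + 14 = Jul 24, 2026 to Jul 10, 2026 + 52 = Aug 31, 2026; done Aug 25, 2026, which is between those dates.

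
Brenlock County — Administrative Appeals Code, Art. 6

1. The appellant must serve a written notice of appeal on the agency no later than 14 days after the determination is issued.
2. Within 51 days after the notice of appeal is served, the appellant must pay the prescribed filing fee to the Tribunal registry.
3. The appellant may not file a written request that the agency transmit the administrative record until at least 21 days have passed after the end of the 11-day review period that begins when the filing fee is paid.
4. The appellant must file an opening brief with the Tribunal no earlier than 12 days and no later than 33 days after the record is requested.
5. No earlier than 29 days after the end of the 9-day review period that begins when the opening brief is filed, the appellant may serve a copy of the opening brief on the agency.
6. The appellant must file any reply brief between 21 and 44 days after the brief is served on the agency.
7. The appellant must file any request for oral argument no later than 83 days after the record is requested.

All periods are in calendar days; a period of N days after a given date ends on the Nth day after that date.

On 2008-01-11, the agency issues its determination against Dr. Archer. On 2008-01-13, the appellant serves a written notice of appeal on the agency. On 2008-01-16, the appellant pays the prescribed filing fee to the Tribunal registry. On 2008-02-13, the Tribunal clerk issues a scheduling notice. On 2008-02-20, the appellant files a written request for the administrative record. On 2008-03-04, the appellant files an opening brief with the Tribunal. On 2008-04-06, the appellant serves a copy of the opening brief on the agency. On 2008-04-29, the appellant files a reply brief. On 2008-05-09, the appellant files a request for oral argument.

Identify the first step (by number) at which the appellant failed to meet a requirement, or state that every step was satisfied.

Step 5

Step 1: 14 days after 2008-01-11 (when the determination is issued) is 2008-01-25; 2008-01-13 is within that limit.
Step 2: 51 days after 2008-01-13 (when the notice of appeal is served) is 2008-03-04; completed 2008-01-16, before the deadline.
Step 3: the earliest permitted date is 21 days after 2008-01-27 (end of the 11-day review period, which began when the filing fee is paid on 2008-01-16), i.e. 2008-02-17; done 2008-02-20 — permitted.
Step 4: the window is 12–33 days after 2008-02-20 (when the record is requested), so 2008-03-03 through 2008-03-24; done 2008-03-04, which is between those dates.
Step 5: the earliest permitted date is 29 days after 2008-03-13 (end of the 9-day review period, which began when the opening brief is filed on 2008-03-04), i.e. 2008-04-11; done 2008-04-06 — 5 days too early.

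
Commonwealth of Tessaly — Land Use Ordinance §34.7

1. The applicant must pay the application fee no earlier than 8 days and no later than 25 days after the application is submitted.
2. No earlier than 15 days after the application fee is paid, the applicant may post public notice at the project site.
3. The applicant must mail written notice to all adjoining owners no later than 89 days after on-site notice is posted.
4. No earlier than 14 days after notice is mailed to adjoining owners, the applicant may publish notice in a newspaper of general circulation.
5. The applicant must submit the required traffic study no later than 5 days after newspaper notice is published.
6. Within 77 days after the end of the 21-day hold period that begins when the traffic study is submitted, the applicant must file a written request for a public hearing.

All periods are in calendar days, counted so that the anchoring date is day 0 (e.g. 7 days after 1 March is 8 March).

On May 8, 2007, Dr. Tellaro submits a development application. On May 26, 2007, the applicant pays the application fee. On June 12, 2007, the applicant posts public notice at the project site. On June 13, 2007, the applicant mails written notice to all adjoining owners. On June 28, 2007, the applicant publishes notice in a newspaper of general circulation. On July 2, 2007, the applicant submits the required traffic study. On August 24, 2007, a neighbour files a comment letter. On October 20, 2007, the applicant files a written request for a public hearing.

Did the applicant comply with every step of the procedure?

Step 1: the window is 8–25 days after May 8, 2007 (when the application is submitted), so May 16, 2007 through June 2, 2007; done May 26, 2007, which is between those dates.
Step 2: the earliest permitted date is 15 days after May 26, 2007 (when the application fee is paid), i.e. June 10, 2007; done June 12, 2007, after the minimum wait.
Step 3: 89 days after June 12, 2007 (when on-site notice is posted) is September 9, 2007; done June 13, 2007 — timely.
Step 4: the earliest permitted date is 14 days after June 13, 2007 (when notice is mailed to adjoining owners), i.e. June 27, 2007; done June 28, 2007 — permitted.
Step 5: 5 days after June 28, 2007 (when newspaper notice is published) is July 3, 2007; July 2, 2007 is within that limit.
Step 6: 77 days after July 23, 2007 (end of the 21-day hold period, which began when the traffic study is submitted on July 2, 2007) is October 8, 2007; not done until October 20, 2007, 12 days after the deadline.

No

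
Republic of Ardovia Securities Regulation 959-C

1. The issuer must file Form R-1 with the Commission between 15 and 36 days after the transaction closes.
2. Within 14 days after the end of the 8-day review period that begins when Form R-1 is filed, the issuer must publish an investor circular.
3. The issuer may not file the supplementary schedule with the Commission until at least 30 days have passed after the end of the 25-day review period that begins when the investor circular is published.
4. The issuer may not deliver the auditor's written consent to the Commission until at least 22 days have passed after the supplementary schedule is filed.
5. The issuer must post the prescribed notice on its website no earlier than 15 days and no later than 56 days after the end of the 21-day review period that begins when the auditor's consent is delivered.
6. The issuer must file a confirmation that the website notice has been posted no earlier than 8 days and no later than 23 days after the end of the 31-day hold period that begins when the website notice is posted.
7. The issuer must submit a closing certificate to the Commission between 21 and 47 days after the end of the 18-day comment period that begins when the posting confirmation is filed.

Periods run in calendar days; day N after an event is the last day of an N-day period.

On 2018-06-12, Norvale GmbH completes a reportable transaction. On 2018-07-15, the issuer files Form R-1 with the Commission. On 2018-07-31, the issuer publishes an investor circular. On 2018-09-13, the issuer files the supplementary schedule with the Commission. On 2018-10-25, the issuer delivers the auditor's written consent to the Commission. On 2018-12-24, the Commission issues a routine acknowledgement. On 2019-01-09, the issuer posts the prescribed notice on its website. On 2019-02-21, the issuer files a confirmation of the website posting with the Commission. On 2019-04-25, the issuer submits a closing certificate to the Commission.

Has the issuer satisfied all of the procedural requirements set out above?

No

Step 1 — 15 and 36 days from 2018-06-12 (when the transaction closes) are 2018-06-27 and 2018-07-18 respectively; done 2018-07-15, which is between those dates.
Step 2 — counting 14 days from 2018-07-23 (end of the 8-day review period, which began when Form R-1 is filed on 2018-07-15) gives a deadline of 2018-08-06; done 2018-07-31 — timely.
Step 3 — must wait 30 days from 2018-08-25 (end of the 25-day review period, which began when the investor circular is published on 2018-07-31), so not before 2018-09-24; 2018-09-13 is 11 days before the earliest permitted date.
Later steps need not be reached.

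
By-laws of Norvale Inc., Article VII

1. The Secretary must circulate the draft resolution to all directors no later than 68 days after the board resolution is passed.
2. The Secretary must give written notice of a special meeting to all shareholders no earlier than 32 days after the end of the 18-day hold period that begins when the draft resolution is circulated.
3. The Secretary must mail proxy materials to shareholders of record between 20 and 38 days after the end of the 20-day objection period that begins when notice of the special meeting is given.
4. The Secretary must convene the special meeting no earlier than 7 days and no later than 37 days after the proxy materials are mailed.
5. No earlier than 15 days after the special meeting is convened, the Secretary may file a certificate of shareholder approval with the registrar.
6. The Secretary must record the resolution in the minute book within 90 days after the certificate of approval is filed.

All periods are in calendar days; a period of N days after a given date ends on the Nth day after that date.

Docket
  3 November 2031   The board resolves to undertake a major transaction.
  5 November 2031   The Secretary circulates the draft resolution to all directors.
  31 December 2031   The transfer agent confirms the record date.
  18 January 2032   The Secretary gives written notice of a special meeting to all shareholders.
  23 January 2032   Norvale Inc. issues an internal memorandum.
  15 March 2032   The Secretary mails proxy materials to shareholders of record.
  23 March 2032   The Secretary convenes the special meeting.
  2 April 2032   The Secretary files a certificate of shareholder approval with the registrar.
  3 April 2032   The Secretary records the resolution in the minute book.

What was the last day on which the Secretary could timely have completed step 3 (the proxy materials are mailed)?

Notice of the special meeting is given on 18 January 2032; the 20-day objection period therefore ends 7 February 2032, and step 3 runs from that date. The window is 20–38 days after 7 February 2032; it closes on 16 March 2032.

16 March 2032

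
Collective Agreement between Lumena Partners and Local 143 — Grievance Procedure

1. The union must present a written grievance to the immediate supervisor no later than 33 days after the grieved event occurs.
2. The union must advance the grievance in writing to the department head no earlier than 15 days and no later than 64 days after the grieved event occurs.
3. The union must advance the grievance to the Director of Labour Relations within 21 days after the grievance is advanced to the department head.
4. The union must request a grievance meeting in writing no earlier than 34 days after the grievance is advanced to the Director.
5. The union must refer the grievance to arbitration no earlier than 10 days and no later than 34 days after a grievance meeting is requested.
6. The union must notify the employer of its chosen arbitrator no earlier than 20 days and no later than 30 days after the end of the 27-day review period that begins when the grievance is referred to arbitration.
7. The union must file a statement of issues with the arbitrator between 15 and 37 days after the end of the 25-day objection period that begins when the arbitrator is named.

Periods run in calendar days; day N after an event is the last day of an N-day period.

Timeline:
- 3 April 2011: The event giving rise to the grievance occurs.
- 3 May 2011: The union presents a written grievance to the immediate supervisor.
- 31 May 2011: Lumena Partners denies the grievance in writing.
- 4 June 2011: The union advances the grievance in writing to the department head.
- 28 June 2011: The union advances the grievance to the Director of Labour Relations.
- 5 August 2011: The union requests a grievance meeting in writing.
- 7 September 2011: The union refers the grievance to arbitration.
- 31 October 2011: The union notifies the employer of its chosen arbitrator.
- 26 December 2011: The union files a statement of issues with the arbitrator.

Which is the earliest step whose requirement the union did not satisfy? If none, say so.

Step 3

Step 1 — counting 33 days from 3 April 2011 (when the grieved event occurs) gives a deadline of 6 May 2011; done 3 May 2011 — timely.
Step 2 — 15 and 64 days from 3 April 2011 (when the grieved event occurs) are 18 April 2011 and 6 June 2011 respectively; done 4 June 2011 — within the window.
Step 3 — counting 21 days from 4 June 2011 (when the grievance is advanced to the department head) gives a deadline of 25 June 2011; done 28 June 2011 — 3 days late.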